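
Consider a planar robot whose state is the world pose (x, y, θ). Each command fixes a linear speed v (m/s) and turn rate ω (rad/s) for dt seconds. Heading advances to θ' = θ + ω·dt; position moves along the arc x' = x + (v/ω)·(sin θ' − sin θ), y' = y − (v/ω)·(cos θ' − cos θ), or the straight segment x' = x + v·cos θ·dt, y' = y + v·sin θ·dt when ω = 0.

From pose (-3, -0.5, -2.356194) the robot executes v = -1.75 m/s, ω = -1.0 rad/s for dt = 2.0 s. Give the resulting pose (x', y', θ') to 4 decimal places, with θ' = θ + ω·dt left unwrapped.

θ' = -2.3562 + -1.0·2.0 = -4.3562
R = v/ω = -1.75/-1.0 = 1.7500
x' = -3 + 1.7500·(sin -4.3562 − sin -2.3562) = -0.1224
y' = -0.5 − 1.7500·(cos -4.3562 − cos -2.3562) = -1.1272

(-0.1224, -1.1272, -4.3562)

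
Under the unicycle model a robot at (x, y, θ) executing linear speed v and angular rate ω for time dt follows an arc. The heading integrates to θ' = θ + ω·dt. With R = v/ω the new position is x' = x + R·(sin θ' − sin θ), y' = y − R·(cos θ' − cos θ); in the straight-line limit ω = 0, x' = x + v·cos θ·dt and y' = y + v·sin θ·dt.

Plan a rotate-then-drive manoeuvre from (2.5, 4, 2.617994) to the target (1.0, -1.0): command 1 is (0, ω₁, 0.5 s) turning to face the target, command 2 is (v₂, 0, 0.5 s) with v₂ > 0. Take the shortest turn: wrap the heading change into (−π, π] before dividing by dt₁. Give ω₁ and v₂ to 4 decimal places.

heading to target = atan2(-1−4, 1−2.5) = -1.8623
Δθ = wrap(-1.8623 − 2.6180) = 1.8029; ω₁ = Δθ/dt₁ = 3.6059
distance = √((1−2.5)² + (-1−4)²) = 5.2202; v₂ = distance/dt₂ = 10.4403

ω₁ = 3.6059, v₂ = 10.4403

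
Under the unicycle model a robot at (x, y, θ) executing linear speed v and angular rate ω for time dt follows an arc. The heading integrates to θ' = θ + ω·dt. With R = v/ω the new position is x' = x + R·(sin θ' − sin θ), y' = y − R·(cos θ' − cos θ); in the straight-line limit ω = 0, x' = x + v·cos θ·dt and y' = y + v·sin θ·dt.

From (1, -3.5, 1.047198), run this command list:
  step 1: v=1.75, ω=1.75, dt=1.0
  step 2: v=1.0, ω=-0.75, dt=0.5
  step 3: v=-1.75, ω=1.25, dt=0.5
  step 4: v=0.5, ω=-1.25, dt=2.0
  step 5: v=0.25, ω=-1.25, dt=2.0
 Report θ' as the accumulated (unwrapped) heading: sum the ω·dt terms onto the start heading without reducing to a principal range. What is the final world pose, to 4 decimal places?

(0.9530, -1.6528, -1.9528)

step 1: θ'=2.7972 (R=1.0000) → pose (0.4716, -2.0587, 2.7972)
step 2: θ'=2.4222 (R=-1.3333) → pose (0.0432, -1.8066, 2.4222)
step 3: θ'=3.0472 (R=-1.4000) → pose (0.8337, -2.1473, 3.0472)
step 4: θ'=0.5472 (R=-0.4000) → pose (0.6633, -1.4075, 0.5472)
step 5: θ'=-1.9528 (R=-0.2000) → pose (0.9530, -1.6528, -1.9528)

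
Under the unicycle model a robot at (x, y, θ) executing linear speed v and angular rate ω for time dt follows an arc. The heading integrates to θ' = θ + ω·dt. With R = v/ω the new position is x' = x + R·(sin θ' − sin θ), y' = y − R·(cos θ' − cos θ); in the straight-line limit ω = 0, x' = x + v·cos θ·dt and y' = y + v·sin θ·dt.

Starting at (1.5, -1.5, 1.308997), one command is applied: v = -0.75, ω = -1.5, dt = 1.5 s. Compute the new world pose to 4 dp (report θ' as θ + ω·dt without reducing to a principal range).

θ' = 1.3090 + -1.5·1.5 = -0.9410
R = v/ω = -0.75/-1.5 = 0.5000
x' = 1.5 + 0.5000·(sin -0.9410 − sin 1.3090) = 0.6130
y' = -1.5 − 0.5000·(cos -0.9410 − cos 1.3090) = -1.6651

(0.6130, -1.6651, -0.9410)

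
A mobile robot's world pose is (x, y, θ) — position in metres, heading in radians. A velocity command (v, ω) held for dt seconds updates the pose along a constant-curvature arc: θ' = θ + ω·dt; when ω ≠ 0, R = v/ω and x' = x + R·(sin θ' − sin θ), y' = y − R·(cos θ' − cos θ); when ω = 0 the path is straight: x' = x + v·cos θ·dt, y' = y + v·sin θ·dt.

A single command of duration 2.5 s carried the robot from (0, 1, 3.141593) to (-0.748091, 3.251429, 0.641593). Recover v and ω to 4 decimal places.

v = 1.2500, ω = -1.0000

Δθ = 0.641593 − 3.141593 = -2.500000
ω = Δθ/dt = -2.500000/2.5 = -1.0000
R = −Δy/(cos θ' − cos θ) = -1.2500
v = R·ω = -1.2500·-1.0000 = 1.2500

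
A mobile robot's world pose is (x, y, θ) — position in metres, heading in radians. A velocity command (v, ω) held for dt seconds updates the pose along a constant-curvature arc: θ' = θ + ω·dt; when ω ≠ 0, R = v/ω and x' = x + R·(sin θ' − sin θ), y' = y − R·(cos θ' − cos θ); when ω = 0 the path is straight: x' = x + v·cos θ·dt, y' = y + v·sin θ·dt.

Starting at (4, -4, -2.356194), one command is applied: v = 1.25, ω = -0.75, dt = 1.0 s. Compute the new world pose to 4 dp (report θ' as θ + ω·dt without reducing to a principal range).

(2.8805, -4.4871, -3.1062)

θ' = -2.3562 + -0.75·1.0 = -3.1062
R = v/ω = 1.25/-0.75 = -1.6667
x' = 4 + -1.6667·(sin -3.1062 − sin -2.3562) = 2.8805
y' = -4 − -1.6667·(cos -3.1062 − cos -2.3562) = -4.4871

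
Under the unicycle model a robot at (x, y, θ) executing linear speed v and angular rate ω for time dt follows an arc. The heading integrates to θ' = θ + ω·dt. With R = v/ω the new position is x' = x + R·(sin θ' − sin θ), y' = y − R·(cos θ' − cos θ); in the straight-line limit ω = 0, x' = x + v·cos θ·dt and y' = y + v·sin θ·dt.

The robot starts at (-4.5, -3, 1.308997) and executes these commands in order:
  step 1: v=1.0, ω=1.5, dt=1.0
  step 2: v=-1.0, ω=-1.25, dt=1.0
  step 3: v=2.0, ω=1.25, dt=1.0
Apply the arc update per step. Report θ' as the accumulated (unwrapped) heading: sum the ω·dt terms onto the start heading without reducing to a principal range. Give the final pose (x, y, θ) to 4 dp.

(-5.4650, -1.4317, 2.8090)

step 1: θ'=2.8090 (R=0.6667) → pose (-4.9263, -2.1973, 2.8090)
step 2: θ'=1.5590 (R=0.8000) → pose (-4.3875, -2.9629, 1.5590)
step 3: θ'=2.8090 (R=1.6000) → pose (-5.4650, -1.4317, 2.8090)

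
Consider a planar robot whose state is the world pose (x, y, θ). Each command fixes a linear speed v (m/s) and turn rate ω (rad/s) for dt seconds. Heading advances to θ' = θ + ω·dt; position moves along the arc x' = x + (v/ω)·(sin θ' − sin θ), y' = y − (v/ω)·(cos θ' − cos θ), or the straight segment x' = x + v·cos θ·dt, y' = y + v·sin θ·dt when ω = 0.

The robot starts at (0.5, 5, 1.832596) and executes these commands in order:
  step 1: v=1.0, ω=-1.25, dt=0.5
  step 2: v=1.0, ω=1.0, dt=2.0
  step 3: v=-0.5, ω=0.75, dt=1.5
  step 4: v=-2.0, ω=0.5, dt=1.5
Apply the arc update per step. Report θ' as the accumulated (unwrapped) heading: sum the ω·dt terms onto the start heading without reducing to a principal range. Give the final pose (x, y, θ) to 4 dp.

(0.1134, 10.1926, 5.0826)

step 1: θ'=1.2076 (R=-0.8000) → pose (0.5249, 5.4913, 1.2076)
step 2: θ'=3.2076 (R=1.0000) → pose (-0.4758, 6.8444, 3.2076)
step 3: θ'=4.3326 (R=-0.6667) → pose (0.0994, 7.2624, 4.3326)
step 4: θ'=5.0826 (R=-4.0000) → pose (0.1134, 10.1926, 5.0826)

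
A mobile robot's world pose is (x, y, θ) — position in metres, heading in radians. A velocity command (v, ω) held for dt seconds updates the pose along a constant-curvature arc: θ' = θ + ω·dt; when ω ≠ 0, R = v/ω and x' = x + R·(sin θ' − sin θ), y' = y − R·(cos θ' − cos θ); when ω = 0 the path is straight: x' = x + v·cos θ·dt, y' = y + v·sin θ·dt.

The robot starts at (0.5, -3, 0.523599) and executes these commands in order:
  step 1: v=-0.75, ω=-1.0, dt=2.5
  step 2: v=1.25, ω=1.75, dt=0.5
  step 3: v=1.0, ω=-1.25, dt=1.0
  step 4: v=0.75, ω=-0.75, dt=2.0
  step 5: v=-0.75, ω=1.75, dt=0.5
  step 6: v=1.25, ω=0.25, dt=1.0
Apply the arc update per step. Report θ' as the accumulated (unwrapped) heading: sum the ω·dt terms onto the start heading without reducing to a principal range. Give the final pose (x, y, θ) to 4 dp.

step 1: θ'=-1.9764 (R=0.7500) → pose (-0.5641, -2.0546, -1.9764)
step 2: θ'=-1.1014 (R=0.7143) → pose (-0.5448, -2.6595, -1.1014)
step 3: θ'=-2.3514 (R=-0.8000) → pose (-0.6899, -3.5843, -2.3514)
step 4: θ'=-3.8514 (R=-1.0000) → pose (-2.0521, -3.6391, -3.8514)
step 5: θ'=-2.9764 (R=-0.4286) → pose (-1.7023, -3.7368, -2.9764)
step 6: θ'=-2.7264 (R=5.0000) → pose (-2.8970, -4.0935, -2.7264)

(-2.8970, -4.0935, -2.7264)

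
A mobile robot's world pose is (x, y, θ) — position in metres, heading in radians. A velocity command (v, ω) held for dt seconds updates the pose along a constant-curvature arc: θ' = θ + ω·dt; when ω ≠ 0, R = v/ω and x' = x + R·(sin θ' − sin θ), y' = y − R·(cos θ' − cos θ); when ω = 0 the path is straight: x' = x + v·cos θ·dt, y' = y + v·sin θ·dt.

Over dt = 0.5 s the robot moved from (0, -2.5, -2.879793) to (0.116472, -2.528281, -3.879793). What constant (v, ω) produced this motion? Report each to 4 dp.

Δθ = -3.879793 − -2.879793 = -1.000000
ω = Δθ/dt = -1.000000/0.5 = -2.0000
R = Δx/(sin θ' − sin θ) = 0.1250
v = R·ω = 0.1250·-2.0000 = -0.2500

v = -0.2500, ω = -2.0000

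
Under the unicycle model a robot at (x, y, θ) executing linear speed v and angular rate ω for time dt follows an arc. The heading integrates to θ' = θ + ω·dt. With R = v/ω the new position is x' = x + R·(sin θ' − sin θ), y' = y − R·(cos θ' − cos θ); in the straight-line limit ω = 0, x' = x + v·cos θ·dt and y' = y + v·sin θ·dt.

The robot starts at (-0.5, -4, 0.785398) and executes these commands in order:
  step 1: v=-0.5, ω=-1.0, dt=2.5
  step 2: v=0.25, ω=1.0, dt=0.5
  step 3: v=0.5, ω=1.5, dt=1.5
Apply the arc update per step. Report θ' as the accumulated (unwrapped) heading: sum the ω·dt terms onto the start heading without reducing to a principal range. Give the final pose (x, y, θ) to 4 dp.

step 1: θ'=-1.7146 (R=0.5000) → pose (-1.3484, -3.5748, -1.7146)
step 2: θ'=-1.2146 (R=0.2500) → pose (-1.3353, -3.6978, -1.2146)
step 3: θ'=1.0354 (R=0.3333) → pose (-0.7362, -3.7516, 1.0354)

(-0.7362, -3.7516, 1.0354)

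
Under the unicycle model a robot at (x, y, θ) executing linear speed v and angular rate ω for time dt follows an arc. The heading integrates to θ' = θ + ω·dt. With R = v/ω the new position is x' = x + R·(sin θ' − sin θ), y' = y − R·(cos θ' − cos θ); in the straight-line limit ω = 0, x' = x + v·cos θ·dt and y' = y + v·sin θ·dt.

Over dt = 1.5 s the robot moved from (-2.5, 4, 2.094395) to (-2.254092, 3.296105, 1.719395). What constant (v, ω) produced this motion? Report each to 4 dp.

Δθ = 1.719395 − 2.094395 = -0.375000
ω = Δθ/dt = -0.375000/1.5 = -0.2500
R = −Δy/(cos θ' − cos θ) = 2.0000
v = R·ω = 2.0000·-0.2500 = -0.5000

v = -0.5000, ω = -0.2500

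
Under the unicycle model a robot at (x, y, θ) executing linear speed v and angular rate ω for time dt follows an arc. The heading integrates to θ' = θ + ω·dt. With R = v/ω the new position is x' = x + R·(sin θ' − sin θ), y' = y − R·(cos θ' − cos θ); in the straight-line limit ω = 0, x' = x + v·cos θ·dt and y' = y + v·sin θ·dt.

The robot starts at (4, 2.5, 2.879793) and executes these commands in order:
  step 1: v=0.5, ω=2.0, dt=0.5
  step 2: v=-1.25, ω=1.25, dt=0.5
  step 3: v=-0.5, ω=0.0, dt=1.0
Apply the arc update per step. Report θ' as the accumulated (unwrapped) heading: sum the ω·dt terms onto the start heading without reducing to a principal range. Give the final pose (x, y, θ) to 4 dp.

step 1: θ'=3.8798 (R=0.2500) → pose (3.7671, 2.4434, 3.8798)
step 2: θ'=4.5048 (R=-1.0000) → pose (4.0726, 2.9770, 4.5048)
step 3: θ'=4.5048 (straight) → pose (4.1757, 3.4663, 4.5048)

(4.1757, 3.4663, 4.5048)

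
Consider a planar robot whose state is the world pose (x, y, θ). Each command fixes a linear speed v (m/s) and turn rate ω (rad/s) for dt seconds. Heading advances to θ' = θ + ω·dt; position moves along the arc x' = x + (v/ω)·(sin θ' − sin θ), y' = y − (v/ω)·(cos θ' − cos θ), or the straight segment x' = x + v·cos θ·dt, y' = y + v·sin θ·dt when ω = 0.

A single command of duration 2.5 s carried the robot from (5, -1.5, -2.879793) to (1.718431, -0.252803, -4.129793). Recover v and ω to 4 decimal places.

Δθ = -4.129793 − -2.879793 = -1.250000
ω = Δθ/dt = -1.250000/2.5 = -0.5000
R = Δx/(sin θ' − sin θ) = -3.0000
v = R·ω = -3.0000·-0.5000 = 1.5000

v = 1.5000, ω = -0.5000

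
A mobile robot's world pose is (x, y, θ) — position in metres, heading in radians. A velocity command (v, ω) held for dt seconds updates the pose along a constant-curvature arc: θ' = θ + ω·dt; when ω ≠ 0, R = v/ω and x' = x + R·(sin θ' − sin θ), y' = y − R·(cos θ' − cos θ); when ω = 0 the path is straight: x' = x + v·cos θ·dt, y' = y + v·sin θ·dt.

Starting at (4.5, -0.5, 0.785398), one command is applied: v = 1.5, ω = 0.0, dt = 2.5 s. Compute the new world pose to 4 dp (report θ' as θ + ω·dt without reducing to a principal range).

θ' = 0.7854 + 0.0·2.5 = 0.7854
ω = 0 → straight: x' = 4.5 + 1.5·cos(0.7854)·2.5 = 7.1517
y' = -0.5 + 1.5·sin(0.7854)·2.5 = 2.1516

(7.1517, 2.1516, 0.7854)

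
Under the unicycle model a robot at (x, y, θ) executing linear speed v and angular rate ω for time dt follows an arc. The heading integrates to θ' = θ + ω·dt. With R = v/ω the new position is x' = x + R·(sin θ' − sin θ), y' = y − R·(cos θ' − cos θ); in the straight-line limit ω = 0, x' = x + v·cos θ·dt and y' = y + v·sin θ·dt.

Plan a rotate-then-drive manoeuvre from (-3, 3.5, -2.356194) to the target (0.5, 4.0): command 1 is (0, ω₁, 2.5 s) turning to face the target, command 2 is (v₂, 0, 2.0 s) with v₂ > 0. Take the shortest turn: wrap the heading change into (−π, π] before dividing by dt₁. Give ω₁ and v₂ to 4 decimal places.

heading to target = atan2(4−3.5, 0.5−-3) = 0.1419
Δθ = wrap(0.1419 − -2.3562) = 2.4981; ω₁ = Δθ/dt₁ = 0.9992
distance = √((0.5−-3)² + (4−3.5)²) = 3.5355; v₂ = distance/dt₂ = 1.7678

ω₁ = 0.9992, v₂ = 1.7678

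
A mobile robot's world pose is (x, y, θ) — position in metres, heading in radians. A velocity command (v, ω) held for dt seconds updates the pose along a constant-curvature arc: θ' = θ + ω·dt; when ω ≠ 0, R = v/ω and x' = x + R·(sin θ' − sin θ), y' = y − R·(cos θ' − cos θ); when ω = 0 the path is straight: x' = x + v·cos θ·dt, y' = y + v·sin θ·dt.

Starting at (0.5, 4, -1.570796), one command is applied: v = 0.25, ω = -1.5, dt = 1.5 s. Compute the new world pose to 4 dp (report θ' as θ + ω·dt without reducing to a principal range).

θ' = -1.5708 + -1.5·1.5 = -3.8208
R = v/ω = 0.25/-1.5 = -0.1667
x' = 0.5 + -0.1667·(sin -3.8208 − sin -1.5708) = 0.2286
y' = 4 − -0.1667·(cos -3.8208 − cos -1.5708) = 3.8703

(0.2286, 3.8703, -3.8208)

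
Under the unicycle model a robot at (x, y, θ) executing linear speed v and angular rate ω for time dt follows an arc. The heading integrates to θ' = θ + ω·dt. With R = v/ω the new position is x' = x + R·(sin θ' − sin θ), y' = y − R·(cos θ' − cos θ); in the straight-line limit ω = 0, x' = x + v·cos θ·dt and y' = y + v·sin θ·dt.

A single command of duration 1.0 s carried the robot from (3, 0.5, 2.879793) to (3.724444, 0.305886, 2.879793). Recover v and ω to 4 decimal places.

Δθ = 2.879793 − 2.879793 = 0.000000
ω = Δθ/dt = 0.000000/1.0 = 0.0000
ω = 0 → v = (Δx·cos θ + Δy·sin θ)/dt = -0.7500

v = -0.7500, ω = 0.0000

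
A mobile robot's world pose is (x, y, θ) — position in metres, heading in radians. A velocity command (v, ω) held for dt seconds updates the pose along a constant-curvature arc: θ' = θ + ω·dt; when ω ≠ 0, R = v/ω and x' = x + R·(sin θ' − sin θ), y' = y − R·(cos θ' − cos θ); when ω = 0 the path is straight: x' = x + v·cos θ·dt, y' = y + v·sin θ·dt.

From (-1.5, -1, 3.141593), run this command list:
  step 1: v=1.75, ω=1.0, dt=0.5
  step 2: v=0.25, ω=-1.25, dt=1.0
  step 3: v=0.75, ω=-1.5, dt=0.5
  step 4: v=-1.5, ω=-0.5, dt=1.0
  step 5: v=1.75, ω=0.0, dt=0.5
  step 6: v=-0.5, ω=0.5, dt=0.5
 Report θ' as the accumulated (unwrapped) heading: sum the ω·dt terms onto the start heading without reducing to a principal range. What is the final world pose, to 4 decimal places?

(-2.7043, -1.7575, 1.3916)

step 1: θ'=3.6416 (R=1.7500) → pose (-2.3390, -1.2142, 3.6416)
step 2: θ'=2.3916 (R=-0.2000) → pose (-2.5712, -1.1851, 2.3916)
step 3: θ'=1.6416 (R=-0.5000) → pose (-2.7291, -0.8546, 1.6416)
step 4: θ'=1.1416 (R=3.0000) → pose (-2.9937, -2.3152, 1.1416)
step 5: θ'=1.1416 (straight) → pose (-2.6296, -1.5196, 1.1416)
step 6: θ'=1.3916 (R=-1.0000) → pose (-2.7043, -1.7575, 1.3916)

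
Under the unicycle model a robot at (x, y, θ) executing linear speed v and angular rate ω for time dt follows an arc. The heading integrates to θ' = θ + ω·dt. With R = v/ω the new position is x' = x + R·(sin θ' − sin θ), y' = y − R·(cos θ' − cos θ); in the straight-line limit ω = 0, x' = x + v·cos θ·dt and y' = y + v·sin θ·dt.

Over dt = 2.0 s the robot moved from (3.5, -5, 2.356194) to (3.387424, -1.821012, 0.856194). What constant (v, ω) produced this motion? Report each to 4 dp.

v = 1.7500, ω = -0.7500

Δθ = 0.856194 − 2.356194 = -1.500000
ω = Δθ/dt = -1.500000/2.0 = -0.7500
R = −Δy/(cos θ' − cos θ) = -2.3333
v = R·ω = -2.3333·-0.7500 = 1.7500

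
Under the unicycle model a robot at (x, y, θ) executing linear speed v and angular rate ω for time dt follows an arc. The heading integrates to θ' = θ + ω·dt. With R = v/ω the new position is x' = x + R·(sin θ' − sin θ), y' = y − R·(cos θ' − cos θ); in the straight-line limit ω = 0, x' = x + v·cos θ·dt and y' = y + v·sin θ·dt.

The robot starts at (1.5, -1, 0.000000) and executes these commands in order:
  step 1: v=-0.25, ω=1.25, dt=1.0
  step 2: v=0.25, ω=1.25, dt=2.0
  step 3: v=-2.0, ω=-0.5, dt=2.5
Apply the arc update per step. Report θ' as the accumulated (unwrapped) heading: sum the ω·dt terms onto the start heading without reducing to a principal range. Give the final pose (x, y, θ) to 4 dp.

step 1: θ'=1.2500 (R=-0.2000) → pose (1.3102, -1.1369, 1.2500)
step 2: θ'=3.7500 (R=0.2000) → pose (1.0061, -0.9098, 3.7500)
step 3: θ'=2.5000 (R=4.0000) → pose (5.6862, -0.9874, 2.5000)

(5.6862, -0.9874, 2.5000)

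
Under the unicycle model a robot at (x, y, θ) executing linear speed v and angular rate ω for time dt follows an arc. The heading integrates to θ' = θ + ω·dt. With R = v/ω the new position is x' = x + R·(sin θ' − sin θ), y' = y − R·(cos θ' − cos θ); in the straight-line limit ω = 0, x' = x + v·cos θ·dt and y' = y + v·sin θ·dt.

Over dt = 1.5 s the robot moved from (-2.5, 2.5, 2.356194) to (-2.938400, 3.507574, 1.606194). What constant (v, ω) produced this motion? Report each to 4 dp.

v = 0.7500, ω = -0.5000

Δθ = 1.606194 − 2.356194 = -0.750000
ω = Δθ/dt = -0.750000/1.5 = -0.5000
R = −Δy/(cos θ' − cos θ) = -1.5000
v = R·ω = -1.5000·-0.5000 = 0.7500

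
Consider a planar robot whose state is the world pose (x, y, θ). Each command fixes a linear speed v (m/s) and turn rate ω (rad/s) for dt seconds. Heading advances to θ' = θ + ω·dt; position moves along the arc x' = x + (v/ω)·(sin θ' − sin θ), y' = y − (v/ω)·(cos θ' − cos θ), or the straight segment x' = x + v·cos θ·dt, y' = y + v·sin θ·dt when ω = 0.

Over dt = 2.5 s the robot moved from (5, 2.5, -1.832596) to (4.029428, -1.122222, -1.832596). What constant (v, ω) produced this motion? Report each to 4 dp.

v = 1.5000, ω = 0.0000

Δθ = -1.832596 − -1.832596 = 0.000000
ω = Δθ/dt = 0.000000/2.5 = 0.0000
ω = 0 → v = (Δx·cos θ + Δy·sin θ)/dt = 1.5000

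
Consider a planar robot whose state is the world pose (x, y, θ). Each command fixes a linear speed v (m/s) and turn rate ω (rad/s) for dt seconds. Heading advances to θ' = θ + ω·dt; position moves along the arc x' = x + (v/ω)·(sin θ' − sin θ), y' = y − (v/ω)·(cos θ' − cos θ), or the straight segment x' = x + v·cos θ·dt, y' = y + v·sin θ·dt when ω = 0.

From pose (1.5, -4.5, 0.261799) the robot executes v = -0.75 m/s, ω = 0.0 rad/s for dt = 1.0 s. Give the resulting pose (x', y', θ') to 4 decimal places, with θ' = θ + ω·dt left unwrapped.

(0.7756, -4.6941, 0.2618)

θ' = 0.2618 + 0.0·1.0 = 0.2618
ω = 0 → straight: x' = 1.5 + -0.75·cos(0.2618)·1.0 = 0.7756
y' = -4.5 + -0.75·sin(0.2618)·1.0 = -4.6941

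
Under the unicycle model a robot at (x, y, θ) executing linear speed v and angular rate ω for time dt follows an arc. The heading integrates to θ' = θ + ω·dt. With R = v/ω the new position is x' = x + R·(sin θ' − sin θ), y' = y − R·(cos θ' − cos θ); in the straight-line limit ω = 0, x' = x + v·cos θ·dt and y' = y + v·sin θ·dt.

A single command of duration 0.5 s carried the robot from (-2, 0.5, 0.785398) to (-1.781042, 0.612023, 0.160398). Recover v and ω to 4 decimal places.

v = 0.5000, ω = -1.2500

Δθ = 0.160398 − 0.785398 = -0.625000
ω = Δθ/dt = -0.625000/0.5 = -1.2500
R = Δx/(sin θ' − sin θ) = -0.4000
v = R·ω = -0.4000·-1.2500 = 0.5000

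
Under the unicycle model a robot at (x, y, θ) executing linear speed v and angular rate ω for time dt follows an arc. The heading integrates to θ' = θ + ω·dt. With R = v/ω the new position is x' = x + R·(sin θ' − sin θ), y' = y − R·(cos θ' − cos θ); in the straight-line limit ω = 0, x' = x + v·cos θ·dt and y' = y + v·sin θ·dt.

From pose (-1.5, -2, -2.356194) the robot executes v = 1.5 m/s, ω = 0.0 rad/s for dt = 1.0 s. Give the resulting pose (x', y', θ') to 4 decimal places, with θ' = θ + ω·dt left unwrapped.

(-2.5607, -3.0607, -2.3562)

θ' = -2.3562 + 0.0·1.0 = -2.3562
ω = 0 → straight: x' = -1.5 + 1.5·cos(-2.3562)·1.0 = -2.5607
y' = -2 + 1.5·sin(-2.3562)·1.0 = -3.0607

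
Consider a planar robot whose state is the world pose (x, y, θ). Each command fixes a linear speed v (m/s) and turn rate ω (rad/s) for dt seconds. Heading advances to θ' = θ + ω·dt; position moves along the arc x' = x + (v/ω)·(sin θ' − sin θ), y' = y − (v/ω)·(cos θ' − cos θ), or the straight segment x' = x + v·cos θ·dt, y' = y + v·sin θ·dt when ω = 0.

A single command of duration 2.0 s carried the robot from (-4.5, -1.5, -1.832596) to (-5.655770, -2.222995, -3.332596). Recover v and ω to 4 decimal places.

Δθ = -3.332596 − -1.832596 = -1.500000
ω = Δθ/dt = -1.500000/2.0 = -0.7500
R = Δx/(sin θ' − sin θ) = -1.0000
v = R·ω = -1.0000·-0.7500 = 0.7500

v = 0.7500, ω = -0.7500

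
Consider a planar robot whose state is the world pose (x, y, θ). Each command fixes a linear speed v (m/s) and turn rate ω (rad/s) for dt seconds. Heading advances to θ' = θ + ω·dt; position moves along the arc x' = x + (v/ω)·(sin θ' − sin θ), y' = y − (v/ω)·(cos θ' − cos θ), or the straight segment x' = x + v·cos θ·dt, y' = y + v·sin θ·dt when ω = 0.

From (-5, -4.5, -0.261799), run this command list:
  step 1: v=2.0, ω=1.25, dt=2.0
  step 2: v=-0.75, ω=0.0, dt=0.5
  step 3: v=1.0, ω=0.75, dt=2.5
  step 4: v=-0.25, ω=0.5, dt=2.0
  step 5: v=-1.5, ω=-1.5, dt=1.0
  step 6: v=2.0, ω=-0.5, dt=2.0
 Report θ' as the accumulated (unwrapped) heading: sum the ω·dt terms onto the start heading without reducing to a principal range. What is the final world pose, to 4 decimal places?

(-8.5654, -0.4651, 2.6132)

step 1: θ'=2.2382 (R=1.6000) → pose (-3.3292, -1.9642, 2.2382)
step 2: θ'=2.2382 (straight) → pose (-3.0971, -2.2587, 2.2382)
step 3: θ'=4.1132 (R=1.3333) → pose (-5.2454, -2.3320, 4.1132)
step 4: θ'=5.1132 (R=-0.5000) → pose (-5.1979, -1.8550, 5.1132)
step 5: θ'=3.6132 (R=1.0000) → pose (-4.7315, -0.5740, 3.6132)
step 6: θ'=2.6132 (R=-4.0000) → pose (-8.5654, -0.4651, 2.6132)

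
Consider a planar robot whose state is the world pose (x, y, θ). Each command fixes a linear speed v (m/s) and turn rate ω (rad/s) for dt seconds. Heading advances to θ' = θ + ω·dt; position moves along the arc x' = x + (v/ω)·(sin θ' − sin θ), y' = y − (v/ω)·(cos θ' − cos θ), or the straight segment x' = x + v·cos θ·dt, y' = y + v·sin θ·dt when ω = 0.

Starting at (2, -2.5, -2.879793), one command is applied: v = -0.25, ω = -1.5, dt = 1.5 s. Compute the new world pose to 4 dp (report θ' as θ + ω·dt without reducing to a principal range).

(2.1955, -2.7286, -5.1298)

θ' = -2.8798 + -1.5·1.5 = -5.1298
R = v/ω = -0.25/-1.5 = 0.1667
x' = 2 + 0.1667·(sin -5.1298 − sin -2.8798) = 2.1955
y' = -2.5 − 0.1667·(cos -5.1298 − cos -2.8798) = -2.7286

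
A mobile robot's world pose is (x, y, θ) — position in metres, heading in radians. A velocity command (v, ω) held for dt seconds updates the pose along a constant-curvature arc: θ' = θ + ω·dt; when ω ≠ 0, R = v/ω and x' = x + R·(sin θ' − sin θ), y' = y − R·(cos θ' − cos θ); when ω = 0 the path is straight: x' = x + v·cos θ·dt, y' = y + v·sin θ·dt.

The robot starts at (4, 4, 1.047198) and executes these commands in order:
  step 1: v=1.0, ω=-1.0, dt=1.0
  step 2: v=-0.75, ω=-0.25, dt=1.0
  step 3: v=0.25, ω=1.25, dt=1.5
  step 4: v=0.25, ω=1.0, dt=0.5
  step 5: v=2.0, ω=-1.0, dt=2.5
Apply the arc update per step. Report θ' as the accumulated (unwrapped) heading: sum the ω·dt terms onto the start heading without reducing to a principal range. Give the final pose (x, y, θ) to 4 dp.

step 1: θ'=0.0472 (R=-1.0000) → pose (4.8188, 4.4989, 0.0472)
step 2: θ'=-0.2028 (R=3.0000) → pose (4.0731, 4.5570, -0.2028)
step 3: θ'=1.6722 (R=0.2000) → pose (4.3123, 4.7732, 1.6722)
step 4: θ'=2.1722 (R=0.2500) → pose (4.2697, 4.8893, 2.1722)
step 5: θ'=-0.3278 (R=-2.0000) → pose (6.5627, 7.9144, -0.3278)

(6.5627, 7.9144, -0.3278)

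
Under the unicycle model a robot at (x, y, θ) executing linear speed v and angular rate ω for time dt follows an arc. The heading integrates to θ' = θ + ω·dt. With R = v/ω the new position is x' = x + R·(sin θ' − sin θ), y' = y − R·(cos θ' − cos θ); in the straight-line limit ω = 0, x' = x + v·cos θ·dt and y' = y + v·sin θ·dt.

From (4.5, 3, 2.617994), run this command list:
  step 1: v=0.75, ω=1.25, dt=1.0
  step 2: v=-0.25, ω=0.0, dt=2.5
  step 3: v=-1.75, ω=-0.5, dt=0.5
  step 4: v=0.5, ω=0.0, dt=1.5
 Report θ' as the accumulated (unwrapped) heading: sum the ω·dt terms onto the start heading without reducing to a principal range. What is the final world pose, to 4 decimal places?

(4.3218, 3.4939, 3.6180)

step 1: θ'=3.8680 (R=0.6000) → pose (3.8015, 2.9289, 3.8680)
step 2: θ'=3.8680 (straight) → pose (4.2687, 3.3440, 3.8680)
step 3: θ'=3.6180 (R=3.5000) → pose (4.9883, 3.8378, 3.6180)
step 4: θ'=3.6180 (straight) → pose (4.3218, 3.4939, 3.6180)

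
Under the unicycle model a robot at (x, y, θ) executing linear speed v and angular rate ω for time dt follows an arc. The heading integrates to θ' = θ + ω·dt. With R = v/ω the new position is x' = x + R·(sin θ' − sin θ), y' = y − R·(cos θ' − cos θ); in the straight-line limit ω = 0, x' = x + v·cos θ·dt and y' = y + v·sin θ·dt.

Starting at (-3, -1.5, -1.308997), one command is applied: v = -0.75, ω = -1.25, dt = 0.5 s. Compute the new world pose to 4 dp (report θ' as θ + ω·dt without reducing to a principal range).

(-2.9813, -1.1315, -1.9340)

θ' = -1.3090 + -1.25·0.5 = -1.9340
R = v/ω = -0.75/-1.25 = 0.6000
x' = -3 + 0.6000·(sin -1.9340 − sin -1.3090) = -2.9813
y' = -1.5 − 0.6000·(cos -1.9340 − cos -1.3090) = -1.1315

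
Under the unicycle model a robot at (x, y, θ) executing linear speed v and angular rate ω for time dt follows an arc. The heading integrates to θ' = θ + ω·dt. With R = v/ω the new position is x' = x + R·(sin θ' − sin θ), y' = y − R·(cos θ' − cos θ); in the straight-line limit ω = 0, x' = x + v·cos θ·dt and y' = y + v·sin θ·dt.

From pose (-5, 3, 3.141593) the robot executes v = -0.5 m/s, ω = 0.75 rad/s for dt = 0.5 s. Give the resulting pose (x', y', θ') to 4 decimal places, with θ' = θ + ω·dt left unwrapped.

(-4.7558, 3.0463, 3.5166)

θ' = 3.1416 + 0.75·0.5 = 3.5166
R = v/ω = -0.5/0.75 = -0.6667
x' = -5 + -0.6667·(sin 3.5166 − sin 3.1416) = -4.7558
y' = 3 − -0.6667·(cos 3.5166 − cos 3.1416) = 3.0463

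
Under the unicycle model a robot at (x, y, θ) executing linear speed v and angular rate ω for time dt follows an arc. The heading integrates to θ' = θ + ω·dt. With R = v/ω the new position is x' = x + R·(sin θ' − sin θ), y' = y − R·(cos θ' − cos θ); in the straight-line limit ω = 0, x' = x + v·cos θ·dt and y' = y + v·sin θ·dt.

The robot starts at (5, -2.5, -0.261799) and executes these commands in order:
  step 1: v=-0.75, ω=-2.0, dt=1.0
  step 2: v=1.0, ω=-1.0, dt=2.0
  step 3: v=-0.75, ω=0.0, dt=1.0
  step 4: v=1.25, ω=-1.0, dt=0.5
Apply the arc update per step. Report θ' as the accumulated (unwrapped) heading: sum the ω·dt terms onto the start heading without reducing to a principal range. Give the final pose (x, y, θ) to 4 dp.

step 1: θ'=-2.2618 (R=0.3750) → pose (4.8081, -1.8988, -2.2618)
step 2: θ'=-4.2618 (R=-1.0000) → pose (3.1373, -1.6970, -4.2618)
step 3: θ'=-4.2618 (straight) → pose (3.4639, -2.3721, -4.2618)
step 4: θ'=-4.7618 (R=-1.2500) → pose (3.3407, -1.7660, -4.7618)

(3.3407, -1.7660, -4.7618)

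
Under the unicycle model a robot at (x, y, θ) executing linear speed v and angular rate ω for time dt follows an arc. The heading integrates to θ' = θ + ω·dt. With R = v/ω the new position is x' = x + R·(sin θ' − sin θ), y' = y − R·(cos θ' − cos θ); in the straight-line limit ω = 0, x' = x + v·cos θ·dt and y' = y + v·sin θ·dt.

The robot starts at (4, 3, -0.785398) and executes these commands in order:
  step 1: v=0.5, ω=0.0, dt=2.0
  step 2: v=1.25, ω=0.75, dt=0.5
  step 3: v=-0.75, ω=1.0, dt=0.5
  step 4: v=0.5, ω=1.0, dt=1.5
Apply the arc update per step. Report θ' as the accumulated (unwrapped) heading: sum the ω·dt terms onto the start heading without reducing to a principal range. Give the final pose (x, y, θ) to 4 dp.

step 1: θ'=-0.7854 (straight) → pose (4.7071, 2.2929, -0.7854)
step 2: θ'=-0.4104 (R=1.6667) → pose (5.2207, 1.9431, -0.4104)
step 3: θ'=0.0896 (R=-0.7500) → pose (4.8543, 2.0024, 0.0896)
step 4: θ'=1.5896 (R=0.5000) → pose (5.3095, 2.5098, 1.5896)

(5.3095, 2.5098, 1.5896)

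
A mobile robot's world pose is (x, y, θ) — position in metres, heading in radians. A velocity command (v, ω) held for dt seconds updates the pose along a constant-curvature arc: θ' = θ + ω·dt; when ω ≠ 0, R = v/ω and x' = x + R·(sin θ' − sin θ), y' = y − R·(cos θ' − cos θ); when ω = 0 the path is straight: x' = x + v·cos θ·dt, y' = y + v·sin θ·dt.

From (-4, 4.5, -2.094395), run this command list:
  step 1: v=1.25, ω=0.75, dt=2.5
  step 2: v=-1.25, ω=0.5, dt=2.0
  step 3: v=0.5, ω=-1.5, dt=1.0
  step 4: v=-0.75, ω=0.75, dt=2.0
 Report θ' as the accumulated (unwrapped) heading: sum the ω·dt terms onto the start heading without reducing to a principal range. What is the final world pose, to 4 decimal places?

step 1: θ'=-0.2194 (R=1.6667) → pose (-2.9194, 2.0400, -0.2194)
step 2: θ'=0.7806 (R=-2.5000) → pose (-5.2227, 1.3761, 0.7806)
step 3: θ'=-0.7194 (R=-0.3333) → pose (-4.7685, 1.3900, -0.7194)
step 4: θ'=0.7806 (R=-1.0000) → pose (-6.1312, 1.3483, 0.7806)

(-6.1312, 1.3483, 0.7806)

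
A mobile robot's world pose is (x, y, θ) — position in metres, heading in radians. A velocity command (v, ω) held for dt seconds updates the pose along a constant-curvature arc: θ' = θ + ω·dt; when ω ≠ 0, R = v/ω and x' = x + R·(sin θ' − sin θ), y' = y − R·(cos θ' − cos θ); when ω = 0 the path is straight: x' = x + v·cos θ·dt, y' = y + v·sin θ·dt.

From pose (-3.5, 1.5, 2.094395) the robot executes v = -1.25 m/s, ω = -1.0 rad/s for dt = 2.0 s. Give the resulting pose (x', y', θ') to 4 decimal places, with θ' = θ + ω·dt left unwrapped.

(-4.4647, -0.3694, 0.0944)

θ' = 2.0944 + -1.0·2.0 = 0.0944
R = v/ω = -1.25/-1.0 = 1.2500
x' = -3.5 + 1.2500·(sin 0.0944 − sin 2.0944) = -4.4647
y' = 1.5 − 1.2500·(cos 0.0944 − cos 2.0944) = -0.3694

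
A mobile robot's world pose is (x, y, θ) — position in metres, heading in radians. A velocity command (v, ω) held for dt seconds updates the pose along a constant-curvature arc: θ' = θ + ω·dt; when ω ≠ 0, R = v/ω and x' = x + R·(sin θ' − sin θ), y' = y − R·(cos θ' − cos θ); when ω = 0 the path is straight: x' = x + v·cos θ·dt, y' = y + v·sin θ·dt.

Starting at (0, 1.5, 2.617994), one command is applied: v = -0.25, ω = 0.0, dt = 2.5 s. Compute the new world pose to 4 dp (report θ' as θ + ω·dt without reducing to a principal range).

(0.5413, 1.1875, 2.6180)

θ' = 2.6180 + 0.0·2.5 = 2.6180
ω = 0 → straight: x' = 0 + -0.25·cos(2.6180)·2.5 = 0.5413
y' = 1.5 + -0.25·sin(2.6180)·2.5 = 1.1875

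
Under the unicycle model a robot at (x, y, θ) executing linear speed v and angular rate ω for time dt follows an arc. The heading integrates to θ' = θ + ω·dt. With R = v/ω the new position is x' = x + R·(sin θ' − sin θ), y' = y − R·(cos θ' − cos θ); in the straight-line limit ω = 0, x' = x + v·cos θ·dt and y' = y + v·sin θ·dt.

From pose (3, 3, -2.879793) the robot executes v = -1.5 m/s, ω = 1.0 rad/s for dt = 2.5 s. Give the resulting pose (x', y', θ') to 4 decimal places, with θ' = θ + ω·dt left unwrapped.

θ' = -2.8798 + 1.0·2.5 = -0.3798
R = v/ω = -1.5/1.0 = -1.5000
x' = 3 + -1.5000·(sin -0.3798 − sin -2.8798) = 3.1679
y' = 3 − -1.5000·(cos -0.3798 − cos -2.8798) = 5.8420

(3.1679, 5.8420, -0.3798)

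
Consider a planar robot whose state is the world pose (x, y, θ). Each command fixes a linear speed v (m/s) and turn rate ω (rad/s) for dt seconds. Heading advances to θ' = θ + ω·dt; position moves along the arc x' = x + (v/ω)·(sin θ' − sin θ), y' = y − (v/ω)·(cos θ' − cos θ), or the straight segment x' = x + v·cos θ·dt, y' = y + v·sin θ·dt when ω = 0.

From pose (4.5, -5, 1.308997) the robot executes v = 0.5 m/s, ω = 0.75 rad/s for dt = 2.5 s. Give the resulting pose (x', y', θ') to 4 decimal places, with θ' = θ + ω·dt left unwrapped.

(3.8278, -4.1614, 3.1840)

θ' = 1.3090 + 0.75·2.5 = 3.1840
R = v/ω = 0.5/0.75 = 0.6667
x' = 4.5 + 0.6667·(sin 3.1840 − sin 1.3090) = 3.8278
y' = -5 − 0.6667·(cos 3.1840 − cos 1.3090) = -4.1614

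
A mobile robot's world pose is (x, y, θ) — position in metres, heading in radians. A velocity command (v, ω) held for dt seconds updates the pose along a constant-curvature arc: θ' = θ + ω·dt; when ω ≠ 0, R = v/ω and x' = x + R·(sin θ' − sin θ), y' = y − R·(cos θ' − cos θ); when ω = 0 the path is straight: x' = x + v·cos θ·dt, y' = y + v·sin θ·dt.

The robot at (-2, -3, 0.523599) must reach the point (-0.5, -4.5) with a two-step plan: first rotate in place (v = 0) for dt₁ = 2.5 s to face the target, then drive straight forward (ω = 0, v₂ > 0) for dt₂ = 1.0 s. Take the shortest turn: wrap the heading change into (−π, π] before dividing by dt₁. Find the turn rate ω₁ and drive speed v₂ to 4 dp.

ω₁ = -0.5236, v₂ = 2.1213

heading to target = atan2(-4.5−-3, -0.5−-2) = -0.7854
Δθ = wrap(-0.7854 − 0.5236) = -1.3090; ω₁ = Δθ/dt₁ = -0.5236
distance = √((-0.5−-2)² + (-4.5−-3)²) = 2.1213; v₂ = distance/dt₂ = 2.1213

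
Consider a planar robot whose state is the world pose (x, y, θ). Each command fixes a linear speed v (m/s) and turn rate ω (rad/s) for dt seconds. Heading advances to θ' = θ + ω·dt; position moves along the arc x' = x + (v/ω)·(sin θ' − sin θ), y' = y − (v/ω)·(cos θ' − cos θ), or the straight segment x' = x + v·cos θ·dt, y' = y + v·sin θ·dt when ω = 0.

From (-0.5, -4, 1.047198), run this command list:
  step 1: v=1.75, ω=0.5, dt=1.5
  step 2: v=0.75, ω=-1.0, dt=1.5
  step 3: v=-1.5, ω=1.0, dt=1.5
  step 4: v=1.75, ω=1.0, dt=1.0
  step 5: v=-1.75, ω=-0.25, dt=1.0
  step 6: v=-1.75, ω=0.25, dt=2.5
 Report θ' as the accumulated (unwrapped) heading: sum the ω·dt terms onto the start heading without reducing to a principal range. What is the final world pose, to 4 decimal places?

(3.9448, -3.0823, 3.1722)

step 1: θ'=1.7972 (R=3.5000) → pose (-0.1204, -1.4643, 1.7972)
step 2: θ'=0.2972 (R=-0.7500) → pose (0.3908, -0.5789, 0.2972)
step 3: θ'=1.7972 (R=-1.5000) → pose (-0.6316, -2.3498, 1.7972)
step 4: θ'=2.7972 (R=1.7500) → pose (-1.7461, -1.0954, 2.7972)
step 5: θ'=2.5472 (R=7.0000) → pose (-0.1895, -1.8850, 2.5472)
step 6: θ'=3.1722 (R=-7.0000) → pose (3.9448, -3.0823, 3.1722)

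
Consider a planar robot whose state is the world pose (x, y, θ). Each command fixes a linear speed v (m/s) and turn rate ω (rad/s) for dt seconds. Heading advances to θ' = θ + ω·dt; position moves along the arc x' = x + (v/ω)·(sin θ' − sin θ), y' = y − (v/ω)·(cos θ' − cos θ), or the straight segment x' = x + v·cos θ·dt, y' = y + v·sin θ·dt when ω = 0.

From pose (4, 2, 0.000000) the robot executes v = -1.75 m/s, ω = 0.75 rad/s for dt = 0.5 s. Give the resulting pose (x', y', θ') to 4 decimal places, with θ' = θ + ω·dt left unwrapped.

θ' = 0.0000 + 0.75·0.5 = 0.3750
R = v/ω = -1.75/0.75 = -2.3333
x' = 4 + -2.3333·(sin 0.3750 − sin 0.0000) = 3.1454
y' = 2 − -2.3333·(cos 0.3750 − cos 0.0000) = 1.8379

(3.1454, 1.8379, 0.3750)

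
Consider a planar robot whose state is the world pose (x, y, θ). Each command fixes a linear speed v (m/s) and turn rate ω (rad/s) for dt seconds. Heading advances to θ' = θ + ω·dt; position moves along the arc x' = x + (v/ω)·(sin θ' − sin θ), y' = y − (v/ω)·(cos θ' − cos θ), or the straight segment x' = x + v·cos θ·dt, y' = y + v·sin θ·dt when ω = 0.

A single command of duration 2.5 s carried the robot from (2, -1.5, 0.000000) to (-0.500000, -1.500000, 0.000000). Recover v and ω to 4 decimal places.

Δθ = 0.000000 − 0.000000 = 0.000000
ω = Δθ/dt = 0.000000/2.5 = 0.0000
ω = 0 → v = (Δx·cos θ + Δy·sin θ)/dt = -1.0000

v = -1.0000, ω = 0.0000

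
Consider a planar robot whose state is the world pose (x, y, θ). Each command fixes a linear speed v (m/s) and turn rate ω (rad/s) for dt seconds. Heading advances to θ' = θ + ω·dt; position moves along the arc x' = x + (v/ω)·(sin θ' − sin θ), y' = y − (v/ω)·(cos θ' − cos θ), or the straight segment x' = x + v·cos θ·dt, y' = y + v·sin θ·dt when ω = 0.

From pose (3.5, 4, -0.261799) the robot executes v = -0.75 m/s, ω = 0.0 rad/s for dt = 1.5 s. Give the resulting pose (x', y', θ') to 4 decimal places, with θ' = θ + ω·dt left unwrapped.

(2.4133, 4.2912, -0.2618)

θ' = -0.2618 + 0.0·1.5 = -0.2618
ω = 0 → straight: x' = 3.5 + -0.75·cos(-0.2618)·1.5 = 2.4133
y' = 4 + -0.75·sin(-0.2618)·1.5 = 4.2912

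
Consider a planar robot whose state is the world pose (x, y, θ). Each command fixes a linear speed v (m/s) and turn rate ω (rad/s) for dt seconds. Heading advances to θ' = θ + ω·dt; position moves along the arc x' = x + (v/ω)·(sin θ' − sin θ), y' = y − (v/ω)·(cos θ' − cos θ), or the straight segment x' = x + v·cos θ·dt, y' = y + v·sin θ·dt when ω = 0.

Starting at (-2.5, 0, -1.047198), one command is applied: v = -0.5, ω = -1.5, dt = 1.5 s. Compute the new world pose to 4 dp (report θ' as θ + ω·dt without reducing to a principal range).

(-2.1597, 0.4960, -3.2972)

θ' = -1.0472 + -1.5·1.5 = -3.2972
R = v/ω = -0.5/-1.5 = 0.3333
x' = -2.5 + 0.3333·(sin -3.2972 − sin -1.0472) = -2.1597
y' = 0 − 0.3333·(cos -3.2972 − cos -1.0472) = 0.4960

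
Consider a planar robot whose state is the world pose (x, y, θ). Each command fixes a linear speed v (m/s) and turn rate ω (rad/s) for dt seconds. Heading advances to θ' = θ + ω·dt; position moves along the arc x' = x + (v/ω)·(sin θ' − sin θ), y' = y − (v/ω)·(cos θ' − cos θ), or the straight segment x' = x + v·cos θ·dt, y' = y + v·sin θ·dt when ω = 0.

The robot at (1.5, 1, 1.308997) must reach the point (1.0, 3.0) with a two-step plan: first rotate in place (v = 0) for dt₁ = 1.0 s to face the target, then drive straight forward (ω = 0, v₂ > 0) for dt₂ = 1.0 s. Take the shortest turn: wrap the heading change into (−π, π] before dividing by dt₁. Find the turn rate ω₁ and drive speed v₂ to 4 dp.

heading to target = atan2(3−1, 1−1.5) = 1.8158
Δθ = wrap(1.8158 − 1.3090) = 0.5068; ω₁ = Δθ/dt₁ = 0.5068
distance = √((1−1.5)² + (3−1)²) = 2.0616; v₂ = distance/dt₂ = 2.0616

ω₁ = 0.5068, v₂ = 2.0616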